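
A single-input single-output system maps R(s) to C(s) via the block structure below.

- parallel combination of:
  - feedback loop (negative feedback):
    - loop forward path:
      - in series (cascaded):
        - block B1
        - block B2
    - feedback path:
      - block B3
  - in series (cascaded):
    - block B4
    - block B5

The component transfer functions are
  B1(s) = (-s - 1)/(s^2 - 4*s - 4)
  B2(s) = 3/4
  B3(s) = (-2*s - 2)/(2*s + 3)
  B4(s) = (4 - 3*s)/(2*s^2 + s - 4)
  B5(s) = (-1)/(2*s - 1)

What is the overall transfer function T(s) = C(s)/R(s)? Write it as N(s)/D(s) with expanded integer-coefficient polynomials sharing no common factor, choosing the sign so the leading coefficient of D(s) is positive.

First reduce the diagram to T(s).

(1) series reduction of B1, B2 -> (-3*s - 3)/(4*s^2 - 16*s - 16)
(2) collapse the loop ((B1*B2) forward, B3 return) -> (-6*s^2 - 15*s - 9)/(8*s^3 - 14*s^2 - 68*s - 42)
(3) multiply B4, B5 (series) -> (3*s - 4)/(4*s^3 - 9*s + 4)
(4) sum the parallel branches [(B1*B2)/(1+(B1*B2)*B3)], (B4*B5) - this is the overall T(s), already in the required normalized form

Answer: (-24*s^5 - 36*s^4 - 56*s^3 - 37*s^2 + 167*s + 132)/(32*s^6 - 56*s^5 - 344*s^4 - 10*s^3 + 556*s^2 + 106*s - 168)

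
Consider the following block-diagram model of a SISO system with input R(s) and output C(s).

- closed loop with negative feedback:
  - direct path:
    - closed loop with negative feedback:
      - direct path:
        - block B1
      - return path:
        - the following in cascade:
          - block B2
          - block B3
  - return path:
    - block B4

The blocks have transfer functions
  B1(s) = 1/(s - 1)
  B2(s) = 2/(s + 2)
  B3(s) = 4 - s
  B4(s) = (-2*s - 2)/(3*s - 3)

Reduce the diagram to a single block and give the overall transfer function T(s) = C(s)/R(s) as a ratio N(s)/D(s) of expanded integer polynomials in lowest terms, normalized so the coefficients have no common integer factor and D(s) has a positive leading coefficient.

First reduce the diagram to T(s).

Step 1: series reduction of B2, B3 -> (8 - 2*s)/(s + 2)
Step 2: reduce the feedback loop with forward B1 and return (B2*B3) -> (s + 2)/(s^2 - s + 6)
Step 3: collapse the loop ([B1/(1+B1*(B2*B3))] forward, B4 return): this yields T(s), and no further normalization is needed

Answer: (3*s^2 + 3*s - 6)/(3*s^3 - 8*s^2 + 15*s - 22)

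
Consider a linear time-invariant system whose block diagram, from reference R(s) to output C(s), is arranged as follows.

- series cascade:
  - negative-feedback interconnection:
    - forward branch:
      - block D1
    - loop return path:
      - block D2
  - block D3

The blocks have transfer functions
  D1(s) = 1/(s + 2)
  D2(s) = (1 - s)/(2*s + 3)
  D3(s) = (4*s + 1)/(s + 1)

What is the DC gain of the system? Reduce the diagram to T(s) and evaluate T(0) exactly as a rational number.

Step 1 - close the feedback loop around D1, D2 gives (2*s + 3)/(2*s^2 + 6*s + 7)
Step 2 - series reduction of [D1/(1+D1*D2)], D3 gives (8*s^2 + 14*s + 3)/(2*s^3 + 8*s^2 + 13*s + 7)
The step-2 result is T(s). Setting s = 0: T(0) = 3/7.

Hence the answer: 3/7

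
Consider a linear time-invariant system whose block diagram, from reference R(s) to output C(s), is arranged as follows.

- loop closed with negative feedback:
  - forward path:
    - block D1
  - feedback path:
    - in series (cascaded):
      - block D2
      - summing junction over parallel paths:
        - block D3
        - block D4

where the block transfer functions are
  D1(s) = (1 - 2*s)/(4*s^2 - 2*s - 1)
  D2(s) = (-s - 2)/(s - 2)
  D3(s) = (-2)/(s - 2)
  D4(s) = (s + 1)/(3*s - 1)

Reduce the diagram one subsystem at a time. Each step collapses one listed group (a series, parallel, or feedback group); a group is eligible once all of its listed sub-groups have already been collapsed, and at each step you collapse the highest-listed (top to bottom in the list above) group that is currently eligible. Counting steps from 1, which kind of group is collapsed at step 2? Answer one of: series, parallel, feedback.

(1) sum the parallel branches D3, D4
(2) series reduction of D2, (D3+D4)
(3) reduce the feedback loop with forward D1 and return (D2*(D3+D4))
Step 2: series.

Hence the answer: series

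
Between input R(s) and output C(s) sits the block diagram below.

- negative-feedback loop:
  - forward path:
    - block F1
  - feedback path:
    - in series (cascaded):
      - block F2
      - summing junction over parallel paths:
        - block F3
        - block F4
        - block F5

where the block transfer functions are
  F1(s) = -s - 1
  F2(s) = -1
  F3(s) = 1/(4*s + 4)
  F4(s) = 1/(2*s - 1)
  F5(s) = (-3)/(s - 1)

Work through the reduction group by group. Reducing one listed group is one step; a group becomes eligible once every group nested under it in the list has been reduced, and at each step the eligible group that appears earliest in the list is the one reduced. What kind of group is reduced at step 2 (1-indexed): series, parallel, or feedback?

[1] add F3, F4, F5 (parallel)
[2] combine F2, (F3+F4+F5) in series
[3] reduce the feedback loop with forward F1 and return (F2*(F3+F4+F5))
So the answer for step 2 is series.

Final answer: series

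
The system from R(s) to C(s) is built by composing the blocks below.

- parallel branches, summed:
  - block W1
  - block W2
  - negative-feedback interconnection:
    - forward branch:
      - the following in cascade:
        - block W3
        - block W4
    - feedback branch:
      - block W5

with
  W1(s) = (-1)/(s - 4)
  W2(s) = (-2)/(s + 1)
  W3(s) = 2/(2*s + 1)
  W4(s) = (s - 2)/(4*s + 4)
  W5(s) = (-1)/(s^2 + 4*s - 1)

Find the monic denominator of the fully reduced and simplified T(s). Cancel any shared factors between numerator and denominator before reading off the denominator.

Step 1. series reduction of W3, W4 gives (s - 2)/(4*s^2 + 6*s + 2)
Step 2. collapse the loop ((W3*W4) forward, W5 return) gives (s^3 + 2*s^2 - 9*s + 2)/(4*s^4 + 22*s^3 + 22*s^2 + s)
Step 3. combine W1, W2, [(W3*W4)/(1+(W3*W4)*W5)] in parallel gives (-11*s^5 - 39*s^4 + 69*s^3 + 172*s^2 + 37*s - 8)/(4*s^6 + 10*s^5 - 60*s^4 - 153*s^3 - 91*s^2 - 4*s)
T(s) is the step-3 result (common factors already cancelled). Leading coefficient of the denominator: 4. Divide through by 4 for the monic polynomial.

Answer: s^6 + 5*s^5/2 - 15*s^4 - 153*s^3/4 - 91*s^2/4 - s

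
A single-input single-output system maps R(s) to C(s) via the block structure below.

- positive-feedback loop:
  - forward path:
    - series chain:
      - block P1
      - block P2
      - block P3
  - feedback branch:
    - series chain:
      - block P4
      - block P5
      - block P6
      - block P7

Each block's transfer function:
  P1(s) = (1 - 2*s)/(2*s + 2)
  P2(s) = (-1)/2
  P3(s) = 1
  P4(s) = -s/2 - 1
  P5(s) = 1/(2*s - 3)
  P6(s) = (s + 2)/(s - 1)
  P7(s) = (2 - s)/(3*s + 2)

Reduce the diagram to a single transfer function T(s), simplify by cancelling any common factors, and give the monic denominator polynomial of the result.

1. series reduction of P1, P2, P3, giving (2*s - 1)/(4*s + 4)
2. cascade P4, P5, P6, P7, giving (s^3 + 2*s^2 - 4*s - 8)/(12*s^3 - 22*s^2 - 2*s + 12)
3. reduce the feedback loop with forward (P1*P2*P3) and return (P4*P5*P6*P7), giving (24*s^4 - 56*s^3 + 18*s^2 + 26*s - 12)/(46*s^4 - 43*s^3 - 86*s^2 + 52*s + 40)
T(s) is the step-3 result (common factors already cancelled). Leading coefficient of the denominator: 46. Divide through by 46 for the monic polynomial.

Hence the answer: s^4 - 43*s^3/46 - 43*s^2/23 + 26*s/23 + 20/23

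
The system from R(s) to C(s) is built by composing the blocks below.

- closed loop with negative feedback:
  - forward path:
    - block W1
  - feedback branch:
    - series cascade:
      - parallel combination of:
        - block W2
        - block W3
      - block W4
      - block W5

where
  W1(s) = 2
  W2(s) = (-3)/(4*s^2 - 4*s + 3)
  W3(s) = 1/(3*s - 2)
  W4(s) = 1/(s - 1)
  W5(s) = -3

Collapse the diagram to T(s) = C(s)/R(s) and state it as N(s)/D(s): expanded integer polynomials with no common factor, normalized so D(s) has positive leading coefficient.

Answer: (24*s^3 - 40*s^2 + 34*s - 12)/(12*s^3 - 20*s^2 - 7*s + 48)

Working:
(1) sum the parallel branches W2, W3, giving (4*s^2 - 13*s + 9)/(12*s^3 - 20*s^2 + 17*s - 6)
(2) combine (W2+W3), W4, W5 in series, giving (27 - 12*s)/(12*s^3 - 20*s^2 + 17*s - 6)
(3) reduce the feedback loop with forward W1 and return ((W2+W3)*W4*W5), which is the overall transfer function T(s) = C(s)/R(s) in lowest terms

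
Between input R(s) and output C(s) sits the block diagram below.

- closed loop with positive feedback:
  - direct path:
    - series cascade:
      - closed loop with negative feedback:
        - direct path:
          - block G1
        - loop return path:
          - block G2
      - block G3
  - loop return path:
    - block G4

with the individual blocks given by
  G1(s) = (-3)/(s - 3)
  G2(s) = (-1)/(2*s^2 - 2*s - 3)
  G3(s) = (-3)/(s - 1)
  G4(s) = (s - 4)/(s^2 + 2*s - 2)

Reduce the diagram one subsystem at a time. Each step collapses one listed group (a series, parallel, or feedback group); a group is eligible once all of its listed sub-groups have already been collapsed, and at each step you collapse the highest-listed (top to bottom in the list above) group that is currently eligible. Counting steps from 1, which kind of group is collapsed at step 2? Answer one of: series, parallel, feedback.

Reducing step by step:

[1] feedback reduction of G1, G2
[2] reduce the series chain [G1/(1+G1*G2)], G3
[3] reduce the feedback loop with forward ([G1/(1+G1*G2)]*G3) and return G4
Step 2: series.

Answer: series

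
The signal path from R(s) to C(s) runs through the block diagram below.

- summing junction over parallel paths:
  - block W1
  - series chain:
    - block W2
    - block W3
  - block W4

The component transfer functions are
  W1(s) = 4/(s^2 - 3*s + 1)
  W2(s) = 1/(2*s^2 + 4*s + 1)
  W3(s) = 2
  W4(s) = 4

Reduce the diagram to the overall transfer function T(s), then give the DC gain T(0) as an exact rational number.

The answer is 10.

Reasoning:
(1) series reduction of W2, W3; result 2/(2*s^2 + 4*s + 1)
(2) reduce the parallel group W1, (W2*W3), W4; result (8*s^4 - 8*s^3 - 26*s^2 + 14*s + 10)/(2*s^4 - 2*s^3 - 9*s^2 + s + 1)
Step 2 gives the overall T(s). Then T(0) = 10/1 = 10.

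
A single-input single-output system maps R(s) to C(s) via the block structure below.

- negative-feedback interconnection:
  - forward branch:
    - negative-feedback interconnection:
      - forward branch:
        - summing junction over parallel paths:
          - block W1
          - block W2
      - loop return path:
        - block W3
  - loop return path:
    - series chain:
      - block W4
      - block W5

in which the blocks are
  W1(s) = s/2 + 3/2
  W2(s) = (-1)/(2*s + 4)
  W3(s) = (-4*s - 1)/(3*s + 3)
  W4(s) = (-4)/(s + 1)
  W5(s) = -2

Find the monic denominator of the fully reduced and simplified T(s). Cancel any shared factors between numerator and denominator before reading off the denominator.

First reduce the diagram to T(s).

1. add W1, W2 (parallel); result (s^2 + 5*s + 5)/(2*s + 4)
2. feedback reduction of (W1+W2), W3; result (-3*s^3 - 18*s^2 - 30*s - 15)/(4*s^3 + 15*s^2 + 7*s - 7)
3. series reduction of W4, W5; result 8/(s + 1)
4. apply the feedback formula to [(W1+W2)/(1+(W1+W2)*W3)], (W4*W5); result (-3*s^3 - 18*s^2 - 30*s - 15)/(4*s^3 - 9*s^2 - 113*s - 127)
T(s) is the step-4 result (common factors already cancelled). Leading coefficient of the denominator: 4. Divide through by 4 for the monic polynomial.

Answer: s^3 - 9*s^2/4 - 113*s/4 - 127/4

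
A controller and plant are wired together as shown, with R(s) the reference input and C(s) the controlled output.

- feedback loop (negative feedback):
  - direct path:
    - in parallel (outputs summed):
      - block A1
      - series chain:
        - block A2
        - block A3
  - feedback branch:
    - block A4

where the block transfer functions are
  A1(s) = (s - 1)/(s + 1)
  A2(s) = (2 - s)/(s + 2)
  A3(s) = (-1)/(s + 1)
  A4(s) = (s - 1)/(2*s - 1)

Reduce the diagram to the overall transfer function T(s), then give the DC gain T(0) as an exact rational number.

Reducing step by step:

(1) reduce the series chain A2, A3; result (s - 2)/(s^2 + 3*s + 2)
(2) reduce the parallel group A1, (A2*A3); result (s^2 + 2*s - 4)/(s^2 + 3*s + 2)
(3) close the feedback loop around (A1+(A2*A3)), A4; result (2*s^3 + 3*s^2 - 10*s + 4)/(3*s^3 + 6*s^2 - 5*s + 2)
Step 3 gives the overall T(s). Then T(0) = 4/2 = 2.

Answer: 2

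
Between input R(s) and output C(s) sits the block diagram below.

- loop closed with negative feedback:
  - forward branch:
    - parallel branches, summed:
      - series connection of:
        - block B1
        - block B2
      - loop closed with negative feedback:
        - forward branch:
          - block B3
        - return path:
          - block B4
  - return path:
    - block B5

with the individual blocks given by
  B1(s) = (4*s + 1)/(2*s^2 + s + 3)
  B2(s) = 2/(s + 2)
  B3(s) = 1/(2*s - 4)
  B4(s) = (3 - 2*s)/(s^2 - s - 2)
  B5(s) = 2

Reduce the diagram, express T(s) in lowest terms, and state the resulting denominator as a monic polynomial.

Step 1 - combine B1, B2 in series gives (8*s + 2)/(2*s^3 + 5*s^2 + 5*s + 6)
Step 2 - reduce the feedback loop with forward B3 and return B4 gives (s^2 - s - 2)/(2*s^3 - 6*s^2 - 2*s + 11)
Step 3 - add (B1*B2), [B3/(1+B3*B4)] (parallel) gives (2*s^5 + 19*s^4 - 48*s^3 - 37*s^2 + 68*s + 10)/(4*s^6 - 2*s^5 - 24*s^4 - 6*s^3 + 9*s^2 + 43*s + 66)
Step 4 - reduce the feedback loop with forward ((B1*B2)+[B3/(1+B3*B4)]) and return B5 gives (2*s^5 + 19*s^4 - 48*s^3 - 37*s^2 + 68*s + 10)/(4*s^6 + 2*s^5 + 14*s^4 - 102*s^3 - 65*s^2 + 179*s + 86)
That last expression is T(s), already simplified. Scaling its denominator by 1/4 (the reciprocal of the leading coefficient) yields the monic denominator.

Answer: s^6 + s^5/2 + 7*s^4/2 - 51*s^3/2 - 65*s^2/4 + 179*s/4 + 43/2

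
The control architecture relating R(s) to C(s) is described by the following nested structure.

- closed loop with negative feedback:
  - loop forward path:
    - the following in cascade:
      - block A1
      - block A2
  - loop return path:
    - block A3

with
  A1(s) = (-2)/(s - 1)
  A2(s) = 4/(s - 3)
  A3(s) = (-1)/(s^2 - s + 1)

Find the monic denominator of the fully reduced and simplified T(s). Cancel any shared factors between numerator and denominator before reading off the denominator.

First reduce the diagram to T(s).

Step 1. combine A1, A2 in series, giving (-8)/(s^2 - 4*s + 3)
Step 2. reduce the feedback loop with forward (A1*A2) and return A3, giving (-8*s^2 + 8*s - 8)/(s^4 - 5*s^3 + 8*s^2 - 7*s + 11)
T(s) is the step-2 result (common factors already cancelled). Leading coefficient of the denominator: 1, so no rescaling is needed.

Answer: s^4 - 5*s^3 + 8*s^2 - 7*s + 11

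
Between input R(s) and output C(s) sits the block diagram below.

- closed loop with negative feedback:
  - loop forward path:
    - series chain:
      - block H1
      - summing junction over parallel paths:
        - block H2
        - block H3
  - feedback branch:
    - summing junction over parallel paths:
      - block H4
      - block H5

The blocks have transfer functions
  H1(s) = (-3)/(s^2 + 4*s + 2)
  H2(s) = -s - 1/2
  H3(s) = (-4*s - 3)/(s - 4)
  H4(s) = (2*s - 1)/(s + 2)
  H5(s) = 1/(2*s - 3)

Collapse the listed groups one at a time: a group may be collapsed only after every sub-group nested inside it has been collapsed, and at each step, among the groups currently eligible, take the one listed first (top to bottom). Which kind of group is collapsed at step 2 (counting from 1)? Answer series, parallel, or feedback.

Reducing step by step:

Step 1 - combine H2, H3 in parallel
Step 2 - reduce the series chain H1, (H2+H3)
Step 3 - add H4, H5 (parallel)
Step 4 - apply the feedback formula to (H1*(H2+H3)), (H4+H5)
So the answer for step 2 is series.

Answer: series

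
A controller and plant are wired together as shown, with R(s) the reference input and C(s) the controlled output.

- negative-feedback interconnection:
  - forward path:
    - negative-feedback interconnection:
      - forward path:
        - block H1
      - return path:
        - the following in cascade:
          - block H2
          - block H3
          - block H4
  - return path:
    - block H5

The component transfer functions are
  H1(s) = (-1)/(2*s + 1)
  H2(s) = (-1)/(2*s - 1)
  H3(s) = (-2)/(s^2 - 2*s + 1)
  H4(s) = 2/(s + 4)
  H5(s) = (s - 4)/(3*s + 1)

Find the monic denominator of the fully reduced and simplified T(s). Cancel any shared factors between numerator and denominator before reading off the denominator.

First reduce the diagram to T(s).

Step 1 - multiply H2, H3, H4 (series): 4/(2*s^4 + 3*s^3 - 16*s^2 + 15*s - 4)
Step 2 - feedback reduction of H1, (H2*H3*H4): (-2*s^4 - 3*s^3 + 16*s^2 - 15*s + 4)/(4*s^5 + 8*s^4 - 29*s^3 + 14*s^2 + 7*s - 8)
Step 3 - reduce the feedback loop with forward [H1/(1+H1*(H2*H3*H4))] and return H5: (-6*s^5 - 11*s^4 + 45*s^3 - 29*s^2 - 3*s + 4)/(12*s^6 + 26*s^5 - 74*s^4 + 41*s^3 - 44*s^2 + 47*s - 24)
That last expression is T(s), already simplified. Scaling its denominator by 1/12 (the reciprocal of the leading coefficient) yields the monic denominator.

Answer: s^6 + 13*s^5/6 - 37*s^4/6 + 41*s^3/12 - 11*s^2/3 + 47*s/12 - 2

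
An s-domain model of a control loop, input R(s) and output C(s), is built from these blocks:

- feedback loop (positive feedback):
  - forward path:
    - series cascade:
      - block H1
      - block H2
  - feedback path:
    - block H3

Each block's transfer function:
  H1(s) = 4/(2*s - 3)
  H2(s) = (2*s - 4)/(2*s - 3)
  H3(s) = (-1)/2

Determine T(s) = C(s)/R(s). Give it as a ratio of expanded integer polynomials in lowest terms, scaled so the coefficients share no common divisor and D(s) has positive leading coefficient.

First reduce the diagram to T(s).

1. multiply H1, H2 (series) gives (8*s - 16)/(4*s^2 - 12*s + 9)
2. collapse the loop ((H1*H2) forward, H3 return), which is the overall transfer function T(s) = C(s)/R(s) in lowest terms

Answer: (8*s - 16)/(4*s^2 - 8*s + 1)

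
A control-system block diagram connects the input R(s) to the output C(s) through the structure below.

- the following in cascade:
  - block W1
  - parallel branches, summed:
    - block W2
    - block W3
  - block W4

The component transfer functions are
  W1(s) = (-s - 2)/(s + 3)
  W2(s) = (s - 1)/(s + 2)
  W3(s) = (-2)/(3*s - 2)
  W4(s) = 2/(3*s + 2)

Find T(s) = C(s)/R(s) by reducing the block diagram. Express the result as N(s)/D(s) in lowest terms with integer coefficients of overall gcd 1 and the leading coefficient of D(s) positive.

Step 1: add W2, W3 (parallel), giving (3*s^2 - 7*s - 2)/(3*s^2 + 4*s - 4)
Step 2: reduce the series chain W1, (W2+W3), W4, which is the overall transfer function T(s) = C(s)/R(s) in lowest terms

Answer: (-6*s^2 + 14*s + 4)/(9*s^3 + 27*s^2 - 4*s - 12)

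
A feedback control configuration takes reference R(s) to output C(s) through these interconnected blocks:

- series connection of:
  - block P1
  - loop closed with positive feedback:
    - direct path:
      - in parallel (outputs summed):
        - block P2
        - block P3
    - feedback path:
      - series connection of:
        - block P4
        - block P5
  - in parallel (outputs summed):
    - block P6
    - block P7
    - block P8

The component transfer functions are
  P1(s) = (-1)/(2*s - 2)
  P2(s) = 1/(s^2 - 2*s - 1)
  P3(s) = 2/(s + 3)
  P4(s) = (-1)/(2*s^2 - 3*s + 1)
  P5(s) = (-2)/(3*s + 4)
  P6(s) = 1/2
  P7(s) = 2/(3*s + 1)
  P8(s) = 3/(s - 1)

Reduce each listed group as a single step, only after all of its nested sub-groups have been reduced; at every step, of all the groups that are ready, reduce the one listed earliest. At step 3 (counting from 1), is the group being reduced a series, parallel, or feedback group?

Step 1: reduce the parallel group P2, P3
Step 2: reduce the series chain P4, P5
Step 3: feedback reduction of (P2+P3), (P4*P5)
Step 4: parallel reduction of P6, P7, P8
Step 5: cascade P1, [(P2+P3)/(1-(P2+P3)*(P4*P5))], (P6+P7+P8)
So the answer for step 3 is feedback.

Final answer: feedback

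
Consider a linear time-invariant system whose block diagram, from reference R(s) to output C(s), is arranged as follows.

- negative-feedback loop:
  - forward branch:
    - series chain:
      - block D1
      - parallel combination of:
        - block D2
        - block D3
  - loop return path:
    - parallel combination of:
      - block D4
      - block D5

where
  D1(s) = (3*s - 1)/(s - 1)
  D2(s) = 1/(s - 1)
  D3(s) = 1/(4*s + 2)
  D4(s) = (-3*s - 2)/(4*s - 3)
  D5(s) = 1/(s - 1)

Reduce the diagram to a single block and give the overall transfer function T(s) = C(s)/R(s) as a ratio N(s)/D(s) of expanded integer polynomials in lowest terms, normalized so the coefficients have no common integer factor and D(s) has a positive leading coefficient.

Answer: (60*s^4 - 113*s^3 + 55*s^2 + s - 3)/(16*s^5 - 97*s^4 + 135*s^3 - 32*s^2 - 17*s + 7)

Working:
Step 1. add D2, D3 (parallel), giving (5*s + 1)/(4*s^2 - 2*s - 2)
Step 2. combine D1, (D2+D3) in series, giving (15*s^2 - 2*s - 1)/(4*s^3 - 6*s^2 + 2)
Step 3. parallel reduction of D4, D5, giving (-3*s^2 + 5*s - 1)/(4*s^2 - 7*s + 3)
Step 4. collapse the loop ((D1*(D2+D3)) forward, (D4+D5) return), giving the overall T(s)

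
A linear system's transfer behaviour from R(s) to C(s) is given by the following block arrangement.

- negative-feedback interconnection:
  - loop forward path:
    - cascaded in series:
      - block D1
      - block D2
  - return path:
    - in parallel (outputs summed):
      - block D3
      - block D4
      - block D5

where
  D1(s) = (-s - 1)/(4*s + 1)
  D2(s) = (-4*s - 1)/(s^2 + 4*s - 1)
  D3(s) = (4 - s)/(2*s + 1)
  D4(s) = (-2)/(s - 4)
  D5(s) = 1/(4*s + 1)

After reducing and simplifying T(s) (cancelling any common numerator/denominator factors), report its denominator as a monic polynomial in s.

Answer: s^5 + s^4/4 - 61*s^3/4 - 16*s^2 - 45*s/4 - 9/4

Working:
(1) combine D1, D2 in series -> (s + 1)/(s^2 + 4*s - 1)
(2) sum the parallel branches D3, D4, D5 -> (-4*s^3 + 17*s^2 - 75*s - 22)/(8*s^3 - 26*s^2 - 23*s - 4)
(3) reduce the feedback loop with forward (D1*D2) and return (D3+D4+D5) -> (8*s^4 - 18*s^3 - 49*s^2 - 27*s - 4)/(8*s^5 + 2*s^4 - 122*s^3 - 128*s^2 - 90*s - 18)
No further cancellation is possible in the step-3 result, so that is T(s). Its denominator becomes monic after dividing by the leading coefficient 8.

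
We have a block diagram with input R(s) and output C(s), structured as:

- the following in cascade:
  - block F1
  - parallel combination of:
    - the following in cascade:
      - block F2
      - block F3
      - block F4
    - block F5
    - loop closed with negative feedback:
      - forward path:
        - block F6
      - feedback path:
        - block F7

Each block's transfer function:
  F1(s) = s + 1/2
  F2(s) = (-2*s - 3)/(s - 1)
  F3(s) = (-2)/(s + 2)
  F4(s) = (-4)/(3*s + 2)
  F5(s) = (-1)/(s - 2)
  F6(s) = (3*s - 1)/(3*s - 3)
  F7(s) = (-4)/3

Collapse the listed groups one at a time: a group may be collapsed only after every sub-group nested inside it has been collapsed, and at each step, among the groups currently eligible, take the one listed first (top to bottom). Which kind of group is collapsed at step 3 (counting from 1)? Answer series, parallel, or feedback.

Answer: parallel

Working:
(1) multiply F2, F3, F4 (series)
(2) apply the feedback formula to F6, F7
(3) sum the parallel branches (F2*F3*F4), F5, [F6/(1+F6*F7)]
(4) cascade F1, ((F2*F3*F4)+F5+[F6/(1+F6*F7)])
The group at step 3 is a parallel group.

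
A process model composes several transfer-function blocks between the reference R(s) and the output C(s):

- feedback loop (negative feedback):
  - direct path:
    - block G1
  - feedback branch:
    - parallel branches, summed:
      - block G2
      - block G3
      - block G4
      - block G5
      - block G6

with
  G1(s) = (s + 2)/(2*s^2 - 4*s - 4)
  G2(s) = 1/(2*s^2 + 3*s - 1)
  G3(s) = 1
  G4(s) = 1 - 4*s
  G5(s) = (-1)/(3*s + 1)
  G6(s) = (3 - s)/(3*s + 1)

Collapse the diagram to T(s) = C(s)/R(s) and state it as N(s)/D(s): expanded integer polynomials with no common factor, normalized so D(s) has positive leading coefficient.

1. combine G2, G3, G4, G5, G6 in parallel: (-24*s^4 - 34*s^3 + 23*s^2 + 14*s - 3)/(6*s^3 + 11*s^2 - 1)
2. collapse the loop (G1 forward, (G2+G3+G4+G5+G6) return), giving the overall T(s)

Hence the answer: (-6*s^4 - 23*s^3 - 22*s^2 + s + 2)/(12*s^5 + 84*s^4 + 113*s^3 - 14*s^2 - 29*s + 2)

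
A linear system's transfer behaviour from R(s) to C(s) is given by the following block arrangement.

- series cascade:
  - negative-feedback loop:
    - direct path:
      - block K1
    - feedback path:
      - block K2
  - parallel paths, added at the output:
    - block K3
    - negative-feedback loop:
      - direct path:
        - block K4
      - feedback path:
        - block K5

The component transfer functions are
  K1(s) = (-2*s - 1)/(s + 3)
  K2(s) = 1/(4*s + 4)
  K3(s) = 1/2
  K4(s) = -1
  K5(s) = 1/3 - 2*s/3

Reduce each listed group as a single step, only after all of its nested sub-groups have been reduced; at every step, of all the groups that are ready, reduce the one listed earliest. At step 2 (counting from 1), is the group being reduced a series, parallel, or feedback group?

1. close the feedback loop around K1, K2
2. close the feedback loop around K4, K5
3. sum the parallel branches K3, [K4/(1+K4*K5)]
4. combine [K1/(1+K1*K2)], (K3+[K4/(1+K4*K5)]) in series
The group at step 2 is a feedback group.

Therefore the answer is feedback.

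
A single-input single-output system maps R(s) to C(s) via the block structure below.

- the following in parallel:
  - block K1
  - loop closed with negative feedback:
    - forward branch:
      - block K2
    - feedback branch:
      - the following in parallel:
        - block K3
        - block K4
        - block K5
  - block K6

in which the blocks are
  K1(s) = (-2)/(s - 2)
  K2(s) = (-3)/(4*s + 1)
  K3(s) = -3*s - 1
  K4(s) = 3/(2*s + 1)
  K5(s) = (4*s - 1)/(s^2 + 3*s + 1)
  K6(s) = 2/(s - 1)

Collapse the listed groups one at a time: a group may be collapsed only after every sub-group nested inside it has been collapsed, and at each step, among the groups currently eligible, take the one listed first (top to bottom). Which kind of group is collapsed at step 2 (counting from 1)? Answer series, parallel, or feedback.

[1] parallel reduction of K3, K4, K5
[2] reduce the feedback loop with forward K2 and return (K3+K4+K5)
[3] add K1, [K2/(1+K2*(K3+K4+K5))], K6 (parallel)
Step 2: feedback.

Therefore the answer is feedback.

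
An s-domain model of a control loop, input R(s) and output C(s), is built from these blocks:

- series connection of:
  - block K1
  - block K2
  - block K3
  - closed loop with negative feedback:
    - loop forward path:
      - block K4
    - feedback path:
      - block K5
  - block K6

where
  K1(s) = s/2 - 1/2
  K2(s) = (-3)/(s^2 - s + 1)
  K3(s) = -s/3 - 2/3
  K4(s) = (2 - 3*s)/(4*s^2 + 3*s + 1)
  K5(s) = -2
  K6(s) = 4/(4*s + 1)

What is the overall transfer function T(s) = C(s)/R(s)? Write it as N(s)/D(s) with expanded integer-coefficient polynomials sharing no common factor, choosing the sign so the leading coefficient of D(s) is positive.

First reduce the diagram to T(s).

(1) feedback reduction of K4, K5 = (2 - 3*s)/(4*s^2 + 9*s - 3)
(2) reduce the series chain K1, K2, K3, [K4/(1+K4*K5)], K6: this yields T(s), and no further normalization is needed

Answer: (-6*s^3 - 2*s^2 + 16*s - 8)/(16*s^5 + 24*s^4 - 27*s^3 + 40*s^2 - 3)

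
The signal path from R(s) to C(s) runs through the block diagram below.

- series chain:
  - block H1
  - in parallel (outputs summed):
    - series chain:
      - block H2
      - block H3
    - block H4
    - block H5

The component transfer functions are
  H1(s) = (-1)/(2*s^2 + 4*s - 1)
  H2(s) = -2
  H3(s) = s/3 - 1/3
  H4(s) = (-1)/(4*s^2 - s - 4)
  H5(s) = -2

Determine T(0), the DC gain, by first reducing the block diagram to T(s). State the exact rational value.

First reduce the diagram to T(s).

1. combine H2, H3 in series = 2/3 - 2*s/3
2. combine (H2*H3), H4, H5 in parallel = (-8*s^3 - 14*s^2 + 12*s + 13)/(12*s^2 - 3*s - 12)
3. multiply H1, ((H2*H3)+H4+H5) (series) = (8*s^3 + 14*s^2 - 12*s - 13)/(24*s^4 + 42*s^3 - 48*s^2 - 45*s + 12)
The step-3 result is T(s). Setting s = 0: T(0) = -13/12.

Answer: -13/12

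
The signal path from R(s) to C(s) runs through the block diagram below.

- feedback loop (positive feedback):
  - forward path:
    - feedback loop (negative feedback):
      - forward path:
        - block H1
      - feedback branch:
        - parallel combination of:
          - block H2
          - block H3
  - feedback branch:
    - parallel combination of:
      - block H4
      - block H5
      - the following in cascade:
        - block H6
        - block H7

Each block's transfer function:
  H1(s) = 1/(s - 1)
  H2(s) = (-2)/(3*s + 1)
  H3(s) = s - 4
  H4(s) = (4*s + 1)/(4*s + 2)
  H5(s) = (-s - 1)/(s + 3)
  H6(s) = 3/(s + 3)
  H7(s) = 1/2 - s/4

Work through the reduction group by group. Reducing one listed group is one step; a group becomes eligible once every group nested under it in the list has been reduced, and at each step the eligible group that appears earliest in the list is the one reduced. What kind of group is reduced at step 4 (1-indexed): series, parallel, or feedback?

Answer: parallel

Working:
[1] add H2, H3 (parallel)
[2] apply the feedback formula to H1, (H2+H3)
[3] multiply H6, H7 (series)
[4] parallel reduction of H4, H5, (H6*H7)
[5] feedback reduction of [H1/(1+H1*(H2+H3))], (H4+H5+(H6*H7))
At step 4 the group reduced is parallel.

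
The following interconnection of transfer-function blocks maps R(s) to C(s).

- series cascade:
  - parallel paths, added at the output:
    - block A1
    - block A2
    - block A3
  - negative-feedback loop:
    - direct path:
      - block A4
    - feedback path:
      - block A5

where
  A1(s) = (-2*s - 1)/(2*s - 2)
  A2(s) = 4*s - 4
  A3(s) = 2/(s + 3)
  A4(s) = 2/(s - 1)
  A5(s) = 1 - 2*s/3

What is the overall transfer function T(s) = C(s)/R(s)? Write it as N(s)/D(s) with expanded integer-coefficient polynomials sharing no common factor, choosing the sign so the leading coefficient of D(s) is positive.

Step 1. parallel reduction of A1, A2, A3, giving (8*s^3 + 6*s^2 - 43*s + 17)/(2*s^2 + 4*s - 6)
Step 2. reduce the feedback loop with forward A4 and return A5, giving (-6)/(s - 3)
Step 3. combine (A1+A2+A3), [A4/(1+A4*A5)] in series; the result is T(s) itself (integer coefficients, no common factor, positive leading denominator coefficient)

Answer: (-24*s^3 - 18*s^2 + 129*s - 51)/(s^3 - s^2 - 9*s + 9)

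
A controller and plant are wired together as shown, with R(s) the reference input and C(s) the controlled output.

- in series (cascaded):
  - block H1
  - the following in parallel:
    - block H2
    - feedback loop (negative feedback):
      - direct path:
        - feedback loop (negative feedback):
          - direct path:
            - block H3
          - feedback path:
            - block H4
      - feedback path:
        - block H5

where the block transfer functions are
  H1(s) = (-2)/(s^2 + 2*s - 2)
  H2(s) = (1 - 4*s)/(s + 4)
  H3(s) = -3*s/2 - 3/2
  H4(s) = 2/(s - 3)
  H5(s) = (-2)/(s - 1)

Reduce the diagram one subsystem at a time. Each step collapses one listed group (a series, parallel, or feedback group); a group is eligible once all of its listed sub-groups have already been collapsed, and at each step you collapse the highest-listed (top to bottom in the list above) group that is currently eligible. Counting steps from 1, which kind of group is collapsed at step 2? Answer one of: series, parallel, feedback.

Step 1 - collapse the loop (H3 forward, H4 return)
Step 2 - feedback reduction of [H3/(1+H3*H4)], H5
Step 3 - reduce the parallel group H2, [[H3/(1+H3*H4)]/(1+[H3/(1+H3*H4)]*H5)]
Step 4 - combine H1, (H2+[[H3/(1+H3*H4)]/(1+[H3/(1+H3*H4)]*H5)]) in series
Step 2: feedback.

Hence the answer: feedback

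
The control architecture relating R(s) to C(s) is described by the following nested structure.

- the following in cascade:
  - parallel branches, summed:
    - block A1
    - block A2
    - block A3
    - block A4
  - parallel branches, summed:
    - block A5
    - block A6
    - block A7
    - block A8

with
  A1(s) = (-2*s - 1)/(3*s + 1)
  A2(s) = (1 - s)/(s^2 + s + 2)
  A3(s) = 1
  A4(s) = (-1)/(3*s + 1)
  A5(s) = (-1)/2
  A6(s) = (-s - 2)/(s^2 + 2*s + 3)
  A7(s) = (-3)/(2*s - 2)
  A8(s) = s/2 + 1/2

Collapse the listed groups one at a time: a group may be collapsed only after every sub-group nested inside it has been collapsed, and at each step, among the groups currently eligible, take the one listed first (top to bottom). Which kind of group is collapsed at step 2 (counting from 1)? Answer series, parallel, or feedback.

1. combine A1, A2, A3, A4 in parallel
2. reduce the parallel group A5, A6, A7, A8
3. series reduction of (A1+A2+A3+A4), (A5+A6+A7+A8)
At step 2 the group reduced is parallel.

Hence the answer: parallel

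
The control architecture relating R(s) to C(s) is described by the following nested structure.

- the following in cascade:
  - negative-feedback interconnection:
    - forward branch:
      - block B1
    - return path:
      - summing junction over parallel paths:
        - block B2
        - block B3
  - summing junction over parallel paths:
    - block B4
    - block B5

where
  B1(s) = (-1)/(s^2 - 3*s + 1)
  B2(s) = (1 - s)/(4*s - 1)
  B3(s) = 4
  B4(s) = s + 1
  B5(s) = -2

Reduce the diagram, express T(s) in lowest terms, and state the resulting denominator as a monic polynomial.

[1] parallel reduction of B2, B3, giving (15*s - 3)/(4*s - 1)
[2] close the feedback loop around B1, (B2+B3), giving (1 - 4*s)/(4*s^3 - 13*s^2 - 8*s + 2)
[3] reduce the parallel group B4, B5, giving s - 1
[4] cascade [B1/(1+B1*(B2+B3))], (B4+B5), giving (-4*s^2 + 5*s - 1)/(4*s^3 - 13*s^2 - 8*s + 2)
T(s) is the step-4 result (common factors already cancelled). Leading coefficient of the denominator: 4. Divide through by 4 for the monic polynomial.

Hence the answer: s^3 - 13*s^2/4 - 2*s + 1/2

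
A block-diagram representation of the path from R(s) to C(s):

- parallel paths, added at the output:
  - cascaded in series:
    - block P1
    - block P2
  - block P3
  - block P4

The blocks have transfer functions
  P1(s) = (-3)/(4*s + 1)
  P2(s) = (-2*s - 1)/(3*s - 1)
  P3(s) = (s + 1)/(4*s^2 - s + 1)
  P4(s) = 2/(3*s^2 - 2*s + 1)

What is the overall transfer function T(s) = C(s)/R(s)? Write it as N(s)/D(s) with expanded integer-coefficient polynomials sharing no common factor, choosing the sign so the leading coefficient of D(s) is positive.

Step 1: reduce the series chain P1, P2: (6*s + 3)/(12*s^2 - s - 1)
Step 2: reduce the parallel group (P1*P2), P3, P4; the result is T(s) itself (integer coefficients, no common factor, positive leading denominator coefficient)

Hence the answer: (108*s^5 + 75*s^4 - 27*s^3 + 39*s^2 - 3*s)/(144*s^6 - 144*s^5 + 107*s^4 - 34*s^3 + 6*s^2 + 2*s - 1)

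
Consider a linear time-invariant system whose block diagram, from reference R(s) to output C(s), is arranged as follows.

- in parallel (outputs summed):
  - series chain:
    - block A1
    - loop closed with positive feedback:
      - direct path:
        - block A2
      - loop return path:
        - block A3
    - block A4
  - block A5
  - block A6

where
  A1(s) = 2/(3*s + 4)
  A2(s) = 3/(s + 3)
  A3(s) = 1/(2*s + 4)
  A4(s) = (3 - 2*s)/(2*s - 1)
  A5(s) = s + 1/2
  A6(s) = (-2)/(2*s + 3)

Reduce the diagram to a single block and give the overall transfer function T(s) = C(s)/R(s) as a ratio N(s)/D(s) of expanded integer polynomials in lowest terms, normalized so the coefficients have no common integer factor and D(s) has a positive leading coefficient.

Answer: (48*s^6 + 376*s^5 + 932*s^4 + 622*s^3 - 392*s^2 - 77*s + 468)/(48*s^5 + 352*s^4 + 804*s^3 + 596*s^2 - 114*s - 216)

Working:
1. feedback reduction of A2, A3 gives (6*s + 12)/(2*s^2 + 10*s + 9)
2. multiply A1, [A2/(1-A2*A3)], A4 (series) gives (-24*s^2 - 12*s + 72)/(12*s^4 + 70*s^3 + 96*s^2 + 5*s - 36)
3. reduce the parallel group (A1*[A2/(1-A2*A3)]*A4), A5, A6: this yields T(s), and no further normalization is needed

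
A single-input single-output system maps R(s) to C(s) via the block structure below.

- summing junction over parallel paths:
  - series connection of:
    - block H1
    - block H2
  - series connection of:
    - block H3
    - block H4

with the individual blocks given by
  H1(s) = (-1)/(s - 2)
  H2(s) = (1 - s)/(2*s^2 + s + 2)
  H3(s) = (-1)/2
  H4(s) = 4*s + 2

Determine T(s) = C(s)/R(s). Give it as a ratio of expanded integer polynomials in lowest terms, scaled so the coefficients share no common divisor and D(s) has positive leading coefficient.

Step 1: cascade H1, H2 = (s - 1)/(2*s^3 - 3*s^2 - 4)
Step 2: series reduction of H3, H4 = -2*s - 1
Step 3: combine (H1*H2), (H3*H4) in parallel - this is the overall T(s), already in the required normalized form

Answer: (-4*s^4 + 4*s^3 + 3*s^2 + 9*s + 3)/(2*s^3 - 3*s^2 - 4)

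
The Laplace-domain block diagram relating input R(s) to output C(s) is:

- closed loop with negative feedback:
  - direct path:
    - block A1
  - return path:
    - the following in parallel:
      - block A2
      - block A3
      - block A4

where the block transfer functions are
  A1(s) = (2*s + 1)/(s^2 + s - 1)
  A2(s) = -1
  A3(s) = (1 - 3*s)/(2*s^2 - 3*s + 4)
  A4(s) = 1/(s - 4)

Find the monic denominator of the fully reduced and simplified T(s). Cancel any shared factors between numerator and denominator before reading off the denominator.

First reduce the diagram to T(s).

(1) parallel reduction of A2, A3, A4; result (-2*s^3 + 10*s^2 - 6*s + 16)/(2*s^3 - 11*s^2 + 16*s - 16)
(2) collapse the loop (A1 forward, (A2+A3+A4) return); result (4*s^4 - 20*s^3 + 21*s^2 - 16*s - 16)/(2*s^5 - 13*s^4 + 21*s^3 + 9*s^2 - 6*s + 32)
Step 2 gives the fully reduced T(s), with no common factor left to cancel. The denominator's leading coefficient is 2, so divide each of its coefficients by 2 to get the monic form.

Answer: s^5 - 13*s^4/2 + 21*s^3/2 + 9*s^2/2 - 3*s + 16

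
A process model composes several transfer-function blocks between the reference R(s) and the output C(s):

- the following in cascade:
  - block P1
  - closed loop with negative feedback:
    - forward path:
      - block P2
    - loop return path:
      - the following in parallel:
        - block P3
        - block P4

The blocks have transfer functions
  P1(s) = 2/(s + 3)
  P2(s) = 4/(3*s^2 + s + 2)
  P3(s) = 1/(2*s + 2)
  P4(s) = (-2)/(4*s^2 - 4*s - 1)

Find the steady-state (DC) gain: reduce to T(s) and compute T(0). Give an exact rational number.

Step 1. parallel reduction of P3, P4 gives (4*s^2 - 8*s - 5)/(8*s^3 - 10*s - 2)
Step 2. reduce the feedback loop with forward P2 and return (P3+P4) gives (16*s^3 - 20*s - 4)/(12*s^5 + 4*s^4 - 7*s^3 - 27*s - 12)
Step 3. combine P1, [P2/(1+P2*(P3+P4))] in series gives (32*s^3 - 40*s - 8)/(12*s^6 + 40*s^5 + 5*s^4 - 21*s^3 - 27*s^2 - 93*s - 36)
Step 3 gives the overall T(s). Then T(0) = -8/(-36) = 2/9.

Hence the answer: 2/9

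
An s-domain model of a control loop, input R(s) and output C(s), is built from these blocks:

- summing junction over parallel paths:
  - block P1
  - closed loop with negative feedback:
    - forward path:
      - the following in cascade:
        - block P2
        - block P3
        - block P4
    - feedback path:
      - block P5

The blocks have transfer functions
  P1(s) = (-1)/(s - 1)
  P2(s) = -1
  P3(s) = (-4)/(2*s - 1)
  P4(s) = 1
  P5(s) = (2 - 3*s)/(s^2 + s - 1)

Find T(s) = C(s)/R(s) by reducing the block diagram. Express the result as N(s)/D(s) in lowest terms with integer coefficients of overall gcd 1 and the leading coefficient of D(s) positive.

First reduce the diagram to T(s).

1. reduce the series chain P2, P3, P4; result 4/(2*s - 1)
2. reduce the feedback loop with forward (P2*P3*P4) and return P5; result (4*s^2 + 4*s - 4)/(2*s^3 + s^2 - 15*s + 9)
3. sum the parallel branches P1, [(P2*P3*P4)/(1+(P2*P3*P4)*P5)]: this yields T(s), and no further normalization is needed

Answer: (2*s^3 - s^2 + 7*s - 5)/(2*s^4 - s^3 - 16*s^2 + 24*s - 9)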